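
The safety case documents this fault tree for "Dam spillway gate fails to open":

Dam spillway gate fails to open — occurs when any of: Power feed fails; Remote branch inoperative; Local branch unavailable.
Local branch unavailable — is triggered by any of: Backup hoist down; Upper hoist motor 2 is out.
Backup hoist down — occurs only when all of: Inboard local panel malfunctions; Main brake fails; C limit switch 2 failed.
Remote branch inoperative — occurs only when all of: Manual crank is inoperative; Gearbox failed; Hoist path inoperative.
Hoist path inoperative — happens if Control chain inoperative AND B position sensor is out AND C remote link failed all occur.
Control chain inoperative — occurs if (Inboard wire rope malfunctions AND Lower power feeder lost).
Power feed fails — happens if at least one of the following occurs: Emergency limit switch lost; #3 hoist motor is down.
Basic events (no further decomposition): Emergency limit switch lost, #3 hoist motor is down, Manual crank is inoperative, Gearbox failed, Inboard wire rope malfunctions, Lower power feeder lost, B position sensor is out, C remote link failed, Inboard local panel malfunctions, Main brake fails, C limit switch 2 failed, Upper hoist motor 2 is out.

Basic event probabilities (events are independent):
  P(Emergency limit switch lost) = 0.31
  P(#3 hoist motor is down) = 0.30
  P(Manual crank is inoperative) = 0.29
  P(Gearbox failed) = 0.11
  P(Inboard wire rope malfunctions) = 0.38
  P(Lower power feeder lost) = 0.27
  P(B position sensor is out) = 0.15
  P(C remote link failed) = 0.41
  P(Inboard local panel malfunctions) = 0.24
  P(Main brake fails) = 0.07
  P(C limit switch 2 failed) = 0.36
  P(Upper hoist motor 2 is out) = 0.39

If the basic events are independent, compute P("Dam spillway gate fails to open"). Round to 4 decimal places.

0.7072

P(Power feed fails) [OR] = 1 − (1−0.31) × (1−0.30) = 0.517000
P(Control chain inoperative) [AND] = 0.38 × 0.27 = 0.102600
P(Hoist path inoperative) [AND] = 0.102600 × 0.15 × 0.41 = 0.006310
P(Remote branch inoperative) [AND] = 0.29 × 0.11 × 0.006310 = 0.000201
P(Backup hoist down) [AND] = 0.24 × 0.07 × 0.36 = 0.006048
P(Local branch unavailable) [OR] = 1 − (1−0.006048) × (1−0.39) = 0.393689
P(Dam spillway gate fails to open) [OR] = 1 − (1−0.517000) × (1−0.000201) × (1−0.393689) = 0.707211
Rounded to 4 decimal places: P(Dam spillway gate fails to open) ≈ 0.7072.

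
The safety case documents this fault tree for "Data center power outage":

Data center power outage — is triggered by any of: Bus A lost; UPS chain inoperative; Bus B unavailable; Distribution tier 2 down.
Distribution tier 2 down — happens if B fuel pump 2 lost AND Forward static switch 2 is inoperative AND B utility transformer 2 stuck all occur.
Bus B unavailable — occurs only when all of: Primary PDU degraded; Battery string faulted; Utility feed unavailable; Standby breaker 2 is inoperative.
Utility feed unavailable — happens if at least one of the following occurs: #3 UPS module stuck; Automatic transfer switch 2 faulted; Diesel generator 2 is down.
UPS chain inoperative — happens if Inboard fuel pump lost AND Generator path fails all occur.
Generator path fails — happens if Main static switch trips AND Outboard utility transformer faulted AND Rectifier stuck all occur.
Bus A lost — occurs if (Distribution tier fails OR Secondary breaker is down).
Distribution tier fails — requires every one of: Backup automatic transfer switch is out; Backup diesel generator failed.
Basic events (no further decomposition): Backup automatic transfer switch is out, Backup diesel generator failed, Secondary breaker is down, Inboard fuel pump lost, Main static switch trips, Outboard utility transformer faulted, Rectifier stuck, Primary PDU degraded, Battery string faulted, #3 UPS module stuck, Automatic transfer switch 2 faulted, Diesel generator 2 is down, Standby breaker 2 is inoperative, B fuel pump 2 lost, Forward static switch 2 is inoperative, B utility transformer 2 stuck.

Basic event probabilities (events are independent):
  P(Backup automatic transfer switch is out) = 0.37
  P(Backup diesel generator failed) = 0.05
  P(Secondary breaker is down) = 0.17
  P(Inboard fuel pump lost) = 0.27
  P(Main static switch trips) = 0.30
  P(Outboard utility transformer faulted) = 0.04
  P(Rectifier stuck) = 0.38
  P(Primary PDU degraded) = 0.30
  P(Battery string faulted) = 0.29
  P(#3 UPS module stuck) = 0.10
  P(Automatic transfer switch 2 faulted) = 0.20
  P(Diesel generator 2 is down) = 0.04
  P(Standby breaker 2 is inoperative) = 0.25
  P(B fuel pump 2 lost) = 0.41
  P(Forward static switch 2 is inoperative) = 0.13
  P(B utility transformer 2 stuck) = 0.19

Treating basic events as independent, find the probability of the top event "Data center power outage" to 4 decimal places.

0.2000

P(Distribution tier fails) [AND] = 0.37 × 0.05 = 0.018500
P(Bus A lost) [OR] = 1 − (1−0.018500) × (1−0.17) = 0.185355
P(Generator path fails) [AND] = 0.30 × 0.04 × 0.38 = 0.004560
P(UPS chain inoperative) [AND] = 0.27 × 0.004560 = 0.001231
P(Utility feed unavailable) [OR] = 1 − (1−0.10) × (1−0.20) × (1−0.04) = 0.308800
P(Bus B unavailable) [AND] = 0.30 × 0.29 × 0.308800 × 0.25 = 0.006716
P(Distribution tier 2 down) [AND] = 0.41 × 0.13 × 0.19 = 0.010127
P(Data center power outage) [OR] = 1 − (1−0.185355) × (1−0.001231) × (1−0.006716) × (1−0.010127) = 0.200007
Rounded to 4 decimal places: P(Data center power outage) ≈ 0.2000.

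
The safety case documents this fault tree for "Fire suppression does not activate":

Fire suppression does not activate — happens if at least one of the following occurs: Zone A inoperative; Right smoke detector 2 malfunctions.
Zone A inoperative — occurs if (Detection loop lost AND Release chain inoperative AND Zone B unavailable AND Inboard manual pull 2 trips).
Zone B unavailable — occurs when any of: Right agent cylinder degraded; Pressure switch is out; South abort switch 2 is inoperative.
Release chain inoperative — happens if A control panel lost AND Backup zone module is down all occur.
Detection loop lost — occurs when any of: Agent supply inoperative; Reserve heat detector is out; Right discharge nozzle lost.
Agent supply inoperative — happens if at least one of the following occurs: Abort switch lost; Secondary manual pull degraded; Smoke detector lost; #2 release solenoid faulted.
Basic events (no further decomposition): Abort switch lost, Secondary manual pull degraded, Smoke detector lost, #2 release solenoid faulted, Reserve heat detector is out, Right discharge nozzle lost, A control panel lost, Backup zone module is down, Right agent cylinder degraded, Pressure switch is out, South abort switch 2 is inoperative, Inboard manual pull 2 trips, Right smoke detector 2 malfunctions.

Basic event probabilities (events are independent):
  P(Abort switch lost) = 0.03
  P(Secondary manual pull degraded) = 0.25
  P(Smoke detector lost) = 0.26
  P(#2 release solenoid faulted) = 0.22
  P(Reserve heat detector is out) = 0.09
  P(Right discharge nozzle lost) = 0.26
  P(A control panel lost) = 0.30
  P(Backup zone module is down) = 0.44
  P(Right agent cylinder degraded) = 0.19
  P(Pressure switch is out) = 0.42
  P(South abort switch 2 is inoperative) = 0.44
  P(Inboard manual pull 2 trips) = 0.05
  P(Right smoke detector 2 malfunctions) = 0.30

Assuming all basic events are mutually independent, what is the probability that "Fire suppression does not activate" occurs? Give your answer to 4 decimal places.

0.3024

P(Agent supply inoperative) [OR] = 1 − (1−0.03) × (1−0.25) × (1−0.26) × (1−0.22) = 0.580087
P(Detection loop lost) [OR] = 1 − (1−0.580087) × (1−0.09) × (1−0.26) = 0.717231
P(Release chain inoperative) [AND] = 0.30 × 0.44 = 0.132000
P(Zone B unavailable) [OR] = 1 − (1−0.19) × (1−0.42) × (1−0.44) = 0.736912
P(Zone A inoperative) [AND] = 0.717231 × 0.132000 × 0.736912 × 0.05 = 0.003488
P(Fire suppression does not activate) [OR] = 1 − (1−0.003488) × (1−0.30) = 0.302442
Rounded to 4 decimal places: P(Fire suppression does not activate) ≈ 0.3024.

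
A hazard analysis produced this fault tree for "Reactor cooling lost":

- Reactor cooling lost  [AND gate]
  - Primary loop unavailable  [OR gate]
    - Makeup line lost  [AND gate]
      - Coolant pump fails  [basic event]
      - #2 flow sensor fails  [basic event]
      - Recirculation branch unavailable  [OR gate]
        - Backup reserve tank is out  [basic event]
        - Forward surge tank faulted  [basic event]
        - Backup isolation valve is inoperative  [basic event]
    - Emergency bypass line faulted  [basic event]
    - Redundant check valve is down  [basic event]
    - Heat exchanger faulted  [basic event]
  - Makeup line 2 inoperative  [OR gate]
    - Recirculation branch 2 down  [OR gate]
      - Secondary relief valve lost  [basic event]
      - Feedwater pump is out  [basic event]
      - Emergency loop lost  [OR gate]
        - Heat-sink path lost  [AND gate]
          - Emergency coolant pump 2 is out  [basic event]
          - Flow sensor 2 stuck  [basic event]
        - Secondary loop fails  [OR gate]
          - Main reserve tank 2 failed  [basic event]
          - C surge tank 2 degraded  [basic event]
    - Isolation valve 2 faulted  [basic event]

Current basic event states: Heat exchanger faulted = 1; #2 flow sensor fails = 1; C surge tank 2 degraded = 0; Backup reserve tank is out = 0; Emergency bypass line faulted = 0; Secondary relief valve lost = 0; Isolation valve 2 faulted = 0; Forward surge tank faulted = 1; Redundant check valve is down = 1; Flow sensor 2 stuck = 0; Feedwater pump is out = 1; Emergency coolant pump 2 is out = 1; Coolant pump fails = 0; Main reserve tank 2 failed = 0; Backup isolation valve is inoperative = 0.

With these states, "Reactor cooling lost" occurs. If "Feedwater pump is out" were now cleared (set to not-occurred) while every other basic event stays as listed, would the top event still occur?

No

Counterfactual: set "Feedwater pump is out" to not occurred.
Recirculation branch unavailable [OR]: Backup reserve tank is out=not, Forward surge tank faulted=occurs, Backup isolation valve is inoperative=not → at least one input occurs → occurs.
Makeup line lost [AND]: Coolant pump fails=not, #2 flow sensor fails=occurs, Recirculation branch unavailable=occurs → not all inputs occur → does not occur.
Primary loop unavailable [OR]: Makeup line lost=not, Emergency bypass line faulted=not, Redundant check valve is down=occurs, Heat exchanger faulted=occurs → at least one input occurs → occurs.
Heat-sink path lost [AND]: Emergency coolant pump 2 is out=occurs, Flow sensor 2 stuck=not → not all inputs occur → does not occur.
Secondary loop fails [OR]: Main reserve tank 2 failed=not, C surge tank 2 degraded=not → no input occurs → does not occur.
Emergency loop lost [OR]: Heat-sink path lost=not, Secondary loop fails=not → no input occurs → does not occur.
Recirculation branch 2 down [OR]: Secondary relief valve lost=not, Feedwater pump is out=not, Emergency loop lost=not → no input occurs → does not occur.
Makeup line 2 inoperative [OR]: Recirculation branch 2 down=not, Isolation valve 2 faulted=not → no input occurs → does not occur.
Reactor cooling lost [AND]: Primary loop unavailable=occurs, Makeup line 2 inoperative=not → not all inputs occur → does not occur.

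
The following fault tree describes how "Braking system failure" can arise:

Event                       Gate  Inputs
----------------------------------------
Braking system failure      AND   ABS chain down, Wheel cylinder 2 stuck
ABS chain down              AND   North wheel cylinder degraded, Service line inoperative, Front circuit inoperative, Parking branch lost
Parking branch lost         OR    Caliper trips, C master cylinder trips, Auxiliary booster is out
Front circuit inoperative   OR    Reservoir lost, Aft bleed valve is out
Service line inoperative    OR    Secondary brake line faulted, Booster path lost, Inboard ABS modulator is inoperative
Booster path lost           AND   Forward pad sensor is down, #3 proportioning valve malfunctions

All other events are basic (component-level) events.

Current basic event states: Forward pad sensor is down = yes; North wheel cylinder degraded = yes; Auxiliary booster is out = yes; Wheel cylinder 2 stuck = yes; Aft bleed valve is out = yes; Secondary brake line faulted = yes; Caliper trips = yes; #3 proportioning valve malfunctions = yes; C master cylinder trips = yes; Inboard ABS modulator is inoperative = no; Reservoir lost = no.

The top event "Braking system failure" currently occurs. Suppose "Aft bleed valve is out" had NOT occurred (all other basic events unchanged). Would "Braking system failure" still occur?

No

Counterfactual: set "Aft bleed valve is out" to not occurred.
Booster path lost [AND]: Forward pad sensor is down=occurs, #3 proportioning valve malfunctions=occurs → all inputs occur → occurs.
Service line inoperative [OR]: Secondary brake line faulted=occurs, Booster path lost=occurs, Inboard ABS modulator is inoperative=not → at least one input occurs → occurs.
Front circuit inoperative [OR]: Reservoir lost=not, Aft bleed valve is out=not → no input occurs → does not occur.
Parking branch lost [OR]: Caliper trips=occurs, C master cylinder trips=occurs, Auxiliary booster is out=occurs → at least one input occurs → occurs.
ABS chain down [AND]: North wheel cylinder degraded=occurs, Service line inoperative=occurs, Front circuit inoperative=not, Parking branch lost=occurs → not all inputs occur → does not occur.
Braking system failure [AND]: ABS chain down=not, Wheel cylinder 2 stuck=occurs → not all inputs occur → does not occur.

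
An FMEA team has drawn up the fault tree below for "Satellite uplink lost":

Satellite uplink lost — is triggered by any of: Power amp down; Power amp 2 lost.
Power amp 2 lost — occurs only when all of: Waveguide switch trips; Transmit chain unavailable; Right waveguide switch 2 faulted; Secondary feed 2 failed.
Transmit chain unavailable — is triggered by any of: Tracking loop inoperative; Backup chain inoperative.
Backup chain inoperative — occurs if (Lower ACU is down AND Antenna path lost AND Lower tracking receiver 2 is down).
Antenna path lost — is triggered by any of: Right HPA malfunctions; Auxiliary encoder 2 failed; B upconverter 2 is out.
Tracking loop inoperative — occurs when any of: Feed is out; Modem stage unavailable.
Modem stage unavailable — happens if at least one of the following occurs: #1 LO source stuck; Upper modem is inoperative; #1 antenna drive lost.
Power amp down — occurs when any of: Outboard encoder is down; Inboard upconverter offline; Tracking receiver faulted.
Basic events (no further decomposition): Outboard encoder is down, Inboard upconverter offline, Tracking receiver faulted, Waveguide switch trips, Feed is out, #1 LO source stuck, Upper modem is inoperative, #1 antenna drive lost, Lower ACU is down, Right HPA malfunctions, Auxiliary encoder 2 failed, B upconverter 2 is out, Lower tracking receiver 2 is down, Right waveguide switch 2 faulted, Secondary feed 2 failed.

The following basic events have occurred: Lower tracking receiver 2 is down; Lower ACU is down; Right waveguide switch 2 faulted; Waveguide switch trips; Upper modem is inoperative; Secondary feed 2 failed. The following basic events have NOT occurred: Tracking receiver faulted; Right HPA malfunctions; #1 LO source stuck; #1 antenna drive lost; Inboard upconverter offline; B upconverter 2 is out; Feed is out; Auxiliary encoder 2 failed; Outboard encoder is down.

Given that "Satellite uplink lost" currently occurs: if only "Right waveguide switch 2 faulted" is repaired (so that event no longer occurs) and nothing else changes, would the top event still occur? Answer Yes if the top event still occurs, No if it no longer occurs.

No

Counterfactual: set "Right waveguide switch 2 faulted" to not occurred.
Power amp down [OR]: Outboard encoder is down=not, Inboard upconverter offline=not, Tracking receiver faulted=not → no input occurs → does not occur.
Modem stage unavailable [OR]: #1 LO source stuck=not, Upper modem is inoperative=occurs, #1 antenna drive lost=not → at least one input occurs → occurs.
Tracking loop inoperative [OR]: Feed is out=not, Modem stage unavailable=occurs → at least one input occurs → occurs.
Antenna path lost [OR]: Right HPA malfunctions=not, Auxiliary encoder 2 failed=not, B upconverter 2 is out=not → no input occurs → does not occur.
Backup chain inoperative [AND]: Lower ACU is down=occurs, Antenna path lost=not, Lower tracking receiver 2 is down=occurs → not all inputs occur → does not occur.
Transmit chain unavailable [OR]: Tracking loop inoperative=occurs, Backup chain inoperative=not → at least one input occurs → occurs.
Power amp 2 lost [AND]: Waveguide switch trips=occurs, Transmit chain unavailable=occurs, Right waveguide switch 2 faulted=not, Secondary feed 2 failed=occurs → not all inputs occur → does not occur.
Satellite uplink lost [OR]: Power amp down=not, Power amp 2 lost=not → no input occurs → does not occur.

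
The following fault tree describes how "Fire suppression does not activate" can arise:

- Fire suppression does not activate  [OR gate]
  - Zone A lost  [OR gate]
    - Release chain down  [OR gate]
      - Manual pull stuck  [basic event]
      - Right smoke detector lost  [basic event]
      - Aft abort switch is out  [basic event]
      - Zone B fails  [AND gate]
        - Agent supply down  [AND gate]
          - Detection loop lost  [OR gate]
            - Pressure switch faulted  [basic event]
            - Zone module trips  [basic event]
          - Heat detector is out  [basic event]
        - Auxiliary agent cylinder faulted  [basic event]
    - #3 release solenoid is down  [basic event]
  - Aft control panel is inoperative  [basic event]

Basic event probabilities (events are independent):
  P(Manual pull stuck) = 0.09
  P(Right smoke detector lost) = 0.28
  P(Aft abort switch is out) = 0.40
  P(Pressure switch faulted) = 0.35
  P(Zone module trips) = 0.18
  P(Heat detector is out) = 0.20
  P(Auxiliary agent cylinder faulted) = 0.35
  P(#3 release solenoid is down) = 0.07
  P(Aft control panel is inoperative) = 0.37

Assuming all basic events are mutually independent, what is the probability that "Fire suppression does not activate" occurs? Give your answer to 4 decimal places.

0.7772

P(Detection loop lost) [OR] = 1 − (1−0.35) × (1−0.18) = 0.467000
P(Agent supply down) [AND] = 0.467000 × 0.20 = 0.093400
P(Zone B fails) [AND] = 0.093400 × 0.35 = 0.032690
P(Release chain down) [OR] = 1 − (1−0.09) × (1−0.28) × (1−0.40) × (1−0.032690) = 0.619731
P(Zone A lost) [OR] = 1 − (1−0.619731) × (1−0.07) = 0.646350
P(Fire suppression does not activate) [OR] = 1 − (1−0.646350) × (1−0.37) = 0.777201
Rounded to 4 decimal places: P(Fire suppression does not activate) ≈ 0.7772.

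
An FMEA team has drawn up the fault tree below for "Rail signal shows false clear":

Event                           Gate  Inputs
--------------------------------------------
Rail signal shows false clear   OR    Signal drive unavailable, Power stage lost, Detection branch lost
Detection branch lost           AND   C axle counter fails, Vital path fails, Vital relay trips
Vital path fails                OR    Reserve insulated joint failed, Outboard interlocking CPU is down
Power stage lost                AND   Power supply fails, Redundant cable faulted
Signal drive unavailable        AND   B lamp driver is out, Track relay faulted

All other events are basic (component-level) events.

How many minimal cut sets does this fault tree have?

4

Signal drive unavailable [AND]: one cut set from each child combined → 1 × 1 = 1 cut set(s).
Power stage lost [AND]: one cut set from each child combined → 1 × 1 = 1 cut set(s).
Vital path fails [OR]: union of children's cut sets → 2 cut set(s).
Detection branch lost [AND]: one cut set from each child combined → 1 × 2 × 1 = 2 cut set(s).
Rail signal shows false clear [OR]: union of children's cut sets → 4 cut set(s).
Minimal cut sets: {B lamp driver is out, Track relay faulted}; {Power supply fails, Redundant cable faulted}; {C axle counter fails, Reserve insulated joint failed, Vital relay trips}; {C axle counter fails, Outboard interlocking CPU is down, Vital relay trips}.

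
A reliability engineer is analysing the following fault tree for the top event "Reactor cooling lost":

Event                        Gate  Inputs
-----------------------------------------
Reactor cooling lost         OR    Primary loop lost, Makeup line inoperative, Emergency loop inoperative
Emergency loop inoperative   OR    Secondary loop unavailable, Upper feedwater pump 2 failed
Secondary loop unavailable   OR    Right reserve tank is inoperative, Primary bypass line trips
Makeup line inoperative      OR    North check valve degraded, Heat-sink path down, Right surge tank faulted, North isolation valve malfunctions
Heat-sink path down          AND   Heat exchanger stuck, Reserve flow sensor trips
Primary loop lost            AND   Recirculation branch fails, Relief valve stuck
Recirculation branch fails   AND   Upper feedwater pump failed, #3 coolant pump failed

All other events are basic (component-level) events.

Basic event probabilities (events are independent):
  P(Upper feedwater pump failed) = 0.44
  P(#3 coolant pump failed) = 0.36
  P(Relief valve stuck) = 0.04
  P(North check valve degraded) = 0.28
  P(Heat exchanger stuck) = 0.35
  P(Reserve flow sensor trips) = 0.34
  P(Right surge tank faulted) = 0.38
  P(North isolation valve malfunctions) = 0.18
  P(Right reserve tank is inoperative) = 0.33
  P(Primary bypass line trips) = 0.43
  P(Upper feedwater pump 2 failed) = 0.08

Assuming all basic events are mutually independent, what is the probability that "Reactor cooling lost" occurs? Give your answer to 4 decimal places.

0.8874

P(Recirculation branch fails) [AND] = 0.44 × 0.36 = 0.158400
P(Primary loop lost) [AND] = 0.158400 × 0.04 = 0.006336
P(Heat-sink path down) [AND] = 0.35 × 0.34 = 0.119000
P(Makeup line inoperative) [OR] = 1 − (1−0.28) × (1−0.119000) × (1−0.38) × (1−0.18) = 0.677512
P(Secondary loop unavailable) [OR] = 1 − (1−0.33) × (1−0.43) = 0.618100
P(Emergency loop inoperative) [OR] = 1 − (1−0.618100) × (1−0.08) = 0.648652
P(Reactor cooling lost) [OR] = 1 − (1−0.006336) × (1−0.677512) × (1−0.648652) = 0.887412
Rounded to 4 decimal places: P(Reactor cooling lost) ≈ 0.8874.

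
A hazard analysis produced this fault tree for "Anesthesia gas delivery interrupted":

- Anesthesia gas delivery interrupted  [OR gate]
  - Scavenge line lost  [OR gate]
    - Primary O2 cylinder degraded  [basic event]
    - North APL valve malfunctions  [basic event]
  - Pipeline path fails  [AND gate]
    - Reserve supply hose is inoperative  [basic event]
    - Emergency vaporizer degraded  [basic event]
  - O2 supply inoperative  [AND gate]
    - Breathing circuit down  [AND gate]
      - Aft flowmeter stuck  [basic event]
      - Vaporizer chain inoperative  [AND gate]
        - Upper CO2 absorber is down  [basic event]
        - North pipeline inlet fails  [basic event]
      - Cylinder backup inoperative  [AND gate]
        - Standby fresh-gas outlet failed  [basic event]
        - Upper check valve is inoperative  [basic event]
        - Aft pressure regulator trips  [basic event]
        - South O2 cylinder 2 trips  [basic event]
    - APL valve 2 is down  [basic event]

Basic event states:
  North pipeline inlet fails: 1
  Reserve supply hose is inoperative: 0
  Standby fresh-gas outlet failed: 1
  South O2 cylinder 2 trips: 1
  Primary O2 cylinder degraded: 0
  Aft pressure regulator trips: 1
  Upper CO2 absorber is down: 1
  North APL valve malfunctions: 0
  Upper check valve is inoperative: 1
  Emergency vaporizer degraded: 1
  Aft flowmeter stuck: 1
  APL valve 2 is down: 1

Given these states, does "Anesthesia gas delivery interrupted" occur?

Yes

Scavenge line lost [OR]: Primary O2 cylinder degraded=not, North APL valve malfunctions=not → no input occurs → does not occur.
Pipeline path fails [AND]: Reserve supply hose is inoperative=not, Emergency vaporizer degraded=occurs → not all inputs occur → does not occur.
Vaporizer chain inoperative [AND]: Upper CO2 absorber is down=occurs, North pipeline inlet fails=occurs → all inputs occur → occurs.
Cylinder backup inoperative [AND]: Standby fresh-gas outlet failed=occurs, Upper check valve is inoperative=occurs, Aft pressure regulator trips=occurs, South O2 cylinder 2 trips=occurs → all inputs occur → occurs.
Breathing circuit down [AND]: Aft flowmeter stuck=occurs, Vaporizer chain inoperative=occurs, Cylinder backup inoperative=occurs → all inputs occur → occurs.
O2 supply inoperative [AND]: Breathing circuit down=occurs, APL valve 2 is down=occurs → all inputs occur → occurs.
Anesthesia gas delivery interrupted [OR]: Scavenge line lost=not, Pipeline path fails=not, O2 supply inoperative=occurs → at least one input occurs → occurs.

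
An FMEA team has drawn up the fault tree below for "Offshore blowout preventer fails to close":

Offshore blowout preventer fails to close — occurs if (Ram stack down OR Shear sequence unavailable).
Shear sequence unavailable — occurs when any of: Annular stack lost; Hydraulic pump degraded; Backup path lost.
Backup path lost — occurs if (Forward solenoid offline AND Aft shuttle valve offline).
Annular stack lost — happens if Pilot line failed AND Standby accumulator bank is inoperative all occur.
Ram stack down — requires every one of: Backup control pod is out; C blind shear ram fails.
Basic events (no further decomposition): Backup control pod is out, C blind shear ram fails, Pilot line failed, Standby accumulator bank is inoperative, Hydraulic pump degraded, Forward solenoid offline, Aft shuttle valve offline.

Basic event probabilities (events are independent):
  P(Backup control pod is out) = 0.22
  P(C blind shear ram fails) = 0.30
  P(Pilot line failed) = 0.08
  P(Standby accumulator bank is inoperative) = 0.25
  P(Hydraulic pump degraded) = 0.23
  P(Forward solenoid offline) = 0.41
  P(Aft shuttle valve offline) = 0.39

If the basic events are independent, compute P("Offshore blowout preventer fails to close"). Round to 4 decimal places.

0.4079

P(Ram stack down) [AND] = 0.22 × 0.30 = 0.066000
P(Annular stack lost) [AND] = 0.08 × 0.25 = 0.020000
P(Backup path lost) [AND] = 0.41 × 0.39 = 0.159900
P(Shear sequence unavailable) [OR] = 1 − (1−0.020000) × (1−0.23) × (1−0.159900) = 0.366061
P(Offshore blowout preventer fails to close) [OR] = 1 − (1−0.066000) × (1−0.366061) = 0.407901
Rounded to 4 decimal places: P(Offshore blowout preventer fails to close) ≈ 0.4079.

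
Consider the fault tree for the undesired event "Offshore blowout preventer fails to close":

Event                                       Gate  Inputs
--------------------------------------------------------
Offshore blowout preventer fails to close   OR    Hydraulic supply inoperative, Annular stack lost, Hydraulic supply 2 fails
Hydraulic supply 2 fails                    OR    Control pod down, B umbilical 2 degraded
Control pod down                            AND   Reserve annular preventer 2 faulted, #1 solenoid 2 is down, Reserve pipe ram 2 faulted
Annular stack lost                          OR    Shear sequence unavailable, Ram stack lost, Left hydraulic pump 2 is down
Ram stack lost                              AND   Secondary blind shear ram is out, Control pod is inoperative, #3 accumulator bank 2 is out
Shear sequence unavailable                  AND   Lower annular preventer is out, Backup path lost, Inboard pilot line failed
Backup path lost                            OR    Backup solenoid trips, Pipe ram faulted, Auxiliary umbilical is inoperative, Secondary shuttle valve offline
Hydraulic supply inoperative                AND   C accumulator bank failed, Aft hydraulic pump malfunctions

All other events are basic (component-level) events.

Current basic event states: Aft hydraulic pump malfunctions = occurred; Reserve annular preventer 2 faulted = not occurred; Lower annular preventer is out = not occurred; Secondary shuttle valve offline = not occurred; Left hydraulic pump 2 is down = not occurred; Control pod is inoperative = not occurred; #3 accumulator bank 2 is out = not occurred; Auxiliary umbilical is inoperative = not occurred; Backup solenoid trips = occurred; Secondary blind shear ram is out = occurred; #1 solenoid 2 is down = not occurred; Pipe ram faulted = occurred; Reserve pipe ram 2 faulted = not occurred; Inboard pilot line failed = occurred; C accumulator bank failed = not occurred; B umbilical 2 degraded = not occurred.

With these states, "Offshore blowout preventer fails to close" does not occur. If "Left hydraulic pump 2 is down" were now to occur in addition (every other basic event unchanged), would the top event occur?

Counterfactual: set "Left hydraulic pump 2 is down" to occurred.
Hydraulic supply inoperative [AND]: C accumulator bank failed=not, Aft hydraulic pump malfunctions=occurs → not all inputs occur → does not occur.
Backup path lost [OR]: Backup solenoid trips=occurs, Pipe ram faulted=occurs, Auxiliary umbilical is inoperative=not, Secondary shuttle valve offline=not → at least one input occurs → occurs.
Shear sequence unavailable [AND]: Lower annular preventer is out=not, Backup path lost=occurs, Inboard pilot line failed=occurs → not all inputs occur → does not occur.
Ram stack lost [AND]: Secondary blind shear ram is out=occurs, Control pod is inoperative=not, #3 accumulator bank 2 is out=not → not all inputs occur → does not occur.
Annular stack lost [OR]: Shear sequence unavailable=not, Ram stack lost=not, Left hydraulic pump 2 is down=occurs → at least one input occurs → occurs.
Control pod down [AND]: Reserve annular preventer 2 faulted=not, #1 solenoid 2 is down=not, Reserve pipe ram 2 faulted=not → not all inputs occur → does not occur.
Hydraulic supply 2 fails [OR]: Control pod down=not, B umbilical 2 degraded=not → no input occurs → does not occur.
Offshore blowout preventer fails to close [OR]: Hydraulic supply inoperative=not, Annular stack lost=occurs, Hydraulic supply 2 fails=not → at least one input occurs → occurs.

Yes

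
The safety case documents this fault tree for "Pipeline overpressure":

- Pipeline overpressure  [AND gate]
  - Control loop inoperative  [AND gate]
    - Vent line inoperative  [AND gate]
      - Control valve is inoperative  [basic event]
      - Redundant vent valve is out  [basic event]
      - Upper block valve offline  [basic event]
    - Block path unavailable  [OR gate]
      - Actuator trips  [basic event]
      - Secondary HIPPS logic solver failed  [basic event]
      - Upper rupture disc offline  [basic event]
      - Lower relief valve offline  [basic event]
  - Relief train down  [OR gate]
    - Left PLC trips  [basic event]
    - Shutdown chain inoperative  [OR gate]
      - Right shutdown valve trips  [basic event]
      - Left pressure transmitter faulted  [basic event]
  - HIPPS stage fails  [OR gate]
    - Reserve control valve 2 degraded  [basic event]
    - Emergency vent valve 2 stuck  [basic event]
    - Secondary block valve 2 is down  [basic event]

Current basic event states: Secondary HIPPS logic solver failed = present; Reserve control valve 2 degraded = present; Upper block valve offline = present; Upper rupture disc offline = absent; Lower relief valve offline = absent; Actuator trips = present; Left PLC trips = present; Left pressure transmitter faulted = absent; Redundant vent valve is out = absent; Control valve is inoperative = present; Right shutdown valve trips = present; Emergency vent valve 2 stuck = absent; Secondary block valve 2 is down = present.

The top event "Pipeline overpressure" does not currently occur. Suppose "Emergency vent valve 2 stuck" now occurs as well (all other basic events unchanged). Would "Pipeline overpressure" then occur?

No

Counterfactual: set "Emergency vent valve 2 stuck" to occurred.
Vent line inoperative [AND]: Control valve is inoperative=occurs, Redundant vent valve is out=not, Upper block valve offline=occurs → not all inputs occur → does not occur.
Block path unavailable [OR]: Actuator trips=occurs, Secondary HIPPS logic solver failed=occurs, Upper rupture disc offline=not, Lower relief valve offline=not → at least one input occurs → occurs.
Control loop inoperative [AND]: Vent line inoperative=not, Block path unavailable=occurs → not all inputs occur → does not occur.
Shutdown chain inoperative [OR]: Right shutdown valve trips=occurs, Left pressure transmitter faulted=not → at least one input occurs → occurs.
Relief train down [OR]: Left PLC trips=occurs, Shutdown chain inoperative=occurs → at least one input occurs → occurs.
HIPPS stage fails [OR]: Reserve control valve 2 degraded=occurs, Emergency vent valve 2 stuck=occurs, Secondary block valve 2 is down=occurs → at least one input occurs → occurs.
Pipeline overpressure [AND]: Control loop inoperative=not, Relief train down=occurs, HIPPS stage fails=occurs → not all inputs occur → does not occur.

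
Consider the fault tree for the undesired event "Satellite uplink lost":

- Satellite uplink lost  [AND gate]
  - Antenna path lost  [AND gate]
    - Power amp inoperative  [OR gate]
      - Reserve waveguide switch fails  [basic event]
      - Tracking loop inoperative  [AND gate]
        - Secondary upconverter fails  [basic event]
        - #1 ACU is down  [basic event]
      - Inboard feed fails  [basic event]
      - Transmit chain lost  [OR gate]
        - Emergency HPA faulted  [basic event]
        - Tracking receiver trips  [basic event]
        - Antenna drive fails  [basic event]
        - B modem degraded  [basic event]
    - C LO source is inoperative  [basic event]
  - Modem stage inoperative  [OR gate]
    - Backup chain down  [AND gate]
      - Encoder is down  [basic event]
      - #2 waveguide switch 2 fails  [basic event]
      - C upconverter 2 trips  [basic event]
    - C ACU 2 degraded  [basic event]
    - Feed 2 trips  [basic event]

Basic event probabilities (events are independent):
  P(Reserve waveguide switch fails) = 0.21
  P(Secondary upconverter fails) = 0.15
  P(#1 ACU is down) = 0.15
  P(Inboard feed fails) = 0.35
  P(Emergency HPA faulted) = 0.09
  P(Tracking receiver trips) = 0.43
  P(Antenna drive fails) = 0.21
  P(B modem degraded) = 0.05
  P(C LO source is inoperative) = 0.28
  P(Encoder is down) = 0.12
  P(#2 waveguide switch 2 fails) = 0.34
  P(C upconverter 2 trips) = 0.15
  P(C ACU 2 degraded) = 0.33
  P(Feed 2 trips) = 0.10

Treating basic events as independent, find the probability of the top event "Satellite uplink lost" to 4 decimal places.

0.0903

P(Tracking loop inoperative) [AND] = 0.15 × 0.15 = 0.022500
P(Transmit chain lost) [OR] = 1 − (1−0.09) × (1−0.43) × (1−0.21) × (1−0.05) = 0.610716
P(Power amp inoperative) [OR] = 1 − (1−0.21) × (1−0.022500) × (1−0.35) × (1−0.610716) = 0.804600
P(Antenna path lost) [AND] = 0.804600 × 0.28 = 0.225288
P(Backup chain down) [AND] = 0.12 × 0.34 × 0.15 = 0.006120
P(Modem stage inoperative) [OR] = 1 − (1−0.006120) × (1−0.33) × (1−0.10) = 0.400690
P(Satellite uplink lost) [AND] = 0.225288 × 0.400690 = 0.090271
Rounded to 4 decimal places: P(Satellite uplink lost) ≈ 0.0903.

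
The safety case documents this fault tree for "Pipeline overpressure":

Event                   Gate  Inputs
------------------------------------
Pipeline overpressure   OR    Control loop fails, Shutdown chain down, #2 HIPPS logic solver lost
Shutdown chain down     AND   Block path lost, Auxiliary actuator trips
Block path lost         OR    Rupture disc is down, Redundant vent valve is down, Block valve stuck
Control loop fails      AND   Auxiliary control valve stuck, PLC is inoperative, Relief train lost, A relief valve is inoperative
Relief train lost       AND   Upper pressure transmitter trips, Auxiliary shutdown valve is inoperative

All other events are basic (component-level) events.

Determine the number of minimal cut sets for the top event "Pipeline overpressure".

Relief train lost [AND]: one cut set from each child combined → 1 × 1 = 1 cut set(s).
Control loop fails [AND]: one cut set from each child combined → 1 × 1 × 1 × 1 = 1 cut set(s).
Block path lost [OR]: union of children's cut sets → 3 cut set(s).
Shutdown chain down [AND]: one cut set from each child combined → 3 × 1 = 3 cut set(s).
Pipeline overpressure [OR]: union of children's cut sets → 5 cut set(s).
Minimal cut sets: {A relief valve is inoperative, Auxiliary control valve stuck, Auxiliary shutdown valve is inoperative, PLC is inoperative, Upper pressure transmitter trips}; {Auxiliary actuator trips, Rupture disc is down}; {Auxiliary actuator trips, Redundant vent valve is down}; {Auxiliary actuator trips, Block valve stuck}; {#2 HIPPS logic solver lost}.

5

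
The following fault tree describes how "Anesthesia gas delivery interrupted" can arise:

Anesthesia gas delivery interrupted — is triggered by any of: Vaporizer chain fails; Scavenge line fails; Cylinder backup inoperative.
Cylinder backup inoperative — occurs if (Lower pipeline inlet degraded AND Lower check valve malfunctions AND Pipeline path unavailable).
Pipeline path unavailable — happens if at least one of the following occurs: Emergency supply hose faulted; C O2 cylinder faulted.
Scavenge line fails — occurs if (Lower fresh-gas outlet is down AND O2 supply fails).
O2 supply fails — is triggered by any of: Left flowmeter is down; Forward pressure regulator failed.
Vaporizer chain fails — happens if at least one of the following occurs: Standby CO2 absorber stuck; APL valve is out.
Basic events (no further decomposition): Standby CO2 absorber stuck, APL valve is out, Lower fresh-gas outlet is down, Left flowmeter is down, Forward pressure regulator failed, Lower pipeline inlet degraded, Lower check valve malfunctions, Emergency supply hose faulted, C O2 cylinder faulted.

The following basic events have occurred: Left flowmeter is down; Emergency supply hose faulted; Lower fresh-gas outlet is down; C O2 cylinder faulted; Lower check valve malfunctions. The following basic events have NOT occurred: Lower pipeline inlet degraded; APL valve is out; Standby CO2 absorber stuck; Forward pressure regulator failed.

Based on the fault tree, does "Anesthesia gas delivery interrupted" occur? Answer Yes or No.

Yes

Vaporizer chain fails [OR]: Standby CO2 absorber stuck=not, APL valve is out=not → no input occurs → does not occur.
O2 supply fails [OR]: Left flowmeter is down=occurs, Forward pressure regulator failed=not → at least one input occurs → occurs.
Scavenge line fails [AND]: Lower fresh-gas outlet is down=occurs, O2 supply fails=occurs → all inputs occur → occurs.
Pipeline path unavailable [OR]: Emergency supply hose faulted=occurs, C O2 cylinder faulted=occurs → at least one input occurs → occurs.
Cylinder backup inoperative [AND]: Lower pipeline inlet degraded=not, Lower check valve malfunctions=occurs, Pipeline path unavailable=occurs → not all inputs occur → does not occur.
Anesthesia gas delivery interrupted [OR]: Vaporizer chain fails=not, Scavenge line fails=occurs, Cylinder backup inoperative=not → at least one input occurs → occurs.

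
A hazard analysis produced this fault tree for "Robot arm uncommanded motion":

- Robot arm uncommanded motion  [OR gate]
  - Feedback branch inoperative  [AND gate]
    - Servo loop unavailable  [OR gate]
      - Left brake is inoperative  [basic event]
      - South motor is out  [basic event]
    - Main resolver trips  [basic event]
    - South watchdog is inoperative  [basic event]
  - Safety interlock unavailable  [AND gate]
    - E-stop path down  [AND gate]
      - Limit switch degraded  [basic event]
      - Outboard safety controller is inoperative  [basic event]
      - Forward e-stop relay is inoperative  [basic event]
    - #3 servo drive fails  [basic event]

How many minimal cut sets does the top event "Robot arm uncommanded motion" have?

3

Servo loop unavailable [OR]: union of children's cut sets → 2 cut set(s).
Feedback branch inoperative [AND]: one cut set from each child combined → 2 × 1 × 1 = 2 cut set(s).
E-stop path down [AND]: one cut set from each child combined → 1 × 1 × 1 = 1 cut set(s).
Safety interlock unavailable [AND]: one cut set from each child combined → 1 × 1 = 1 cut set(s).
Robot arm uncommanded motion [OR]: union of children's cut sets → 3 cut set(s).
Minimal cut sets: {Left brake is inoperative, Main resolver trips, South watchdog is inoperative}; {Main resolver trips, South motor is out, South watchdog is inoperative}; {#3 servo drive fails, Forward e-stop relay is inoperative, Limit switch degraded, Outboard safety controller is inoperative}.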